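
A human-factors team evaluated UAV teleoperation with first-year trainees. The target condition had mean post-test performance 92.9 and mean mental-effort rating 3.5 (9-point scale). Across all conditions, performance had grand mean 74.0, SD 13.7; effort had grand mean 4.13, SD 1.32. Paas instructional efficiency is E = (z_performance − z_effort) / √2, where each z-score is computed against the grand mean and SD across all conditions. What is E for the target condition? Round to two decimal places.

z_performance = (92.9 − 74.0) / 13.7 = 18.9000 / 13.7 = 1.3796.
z_effort = (3.5 − 4.13) / 1.32 = -0.6300 / 1.32 = -0.4773.
z_P − z_E = 1.3796 − (-0.4773) = 1.8569.
E = 1.8569 / √2 = 1.8569 / 1.41421 = 1.3130 ≈ 1.31.

1.31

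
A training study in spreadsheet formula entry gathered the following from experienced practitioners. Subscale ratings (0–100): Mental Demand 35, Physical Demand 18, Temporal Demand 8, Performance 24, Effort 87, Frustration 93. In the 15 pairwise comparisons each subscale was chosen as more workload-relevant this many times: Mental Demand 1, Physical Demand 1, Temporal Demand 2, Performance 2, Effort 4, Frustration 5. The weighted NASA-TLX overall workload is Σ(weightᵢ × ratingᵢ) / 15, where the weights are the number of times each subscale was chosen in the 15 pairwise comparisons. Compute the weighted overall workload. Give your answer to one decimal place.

The tallies are the weights (they sum to 15).
Weighted sum = 1·35 + 1·18 + 2·8 + 2·24 + 4·87 + 5·93
            = 35 + 18 + 16 + 48 + 348 + 465 = 930.
Overall workload = 930 / 15 = 62.0000 ≈ 62.0.

62.0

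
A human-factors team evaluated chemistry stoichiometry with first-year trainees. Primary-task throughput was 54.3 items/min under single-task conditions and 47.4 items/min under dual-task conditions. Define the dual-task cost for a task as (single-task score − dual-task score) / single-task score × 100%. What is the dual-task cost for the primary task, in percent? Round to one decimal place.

12.7

Cost = (54.3 − 47.4) / 54.3 × 100%
     = 6.9000 / 54.3 × 100% = 12.7072%.
≈ 12.7%.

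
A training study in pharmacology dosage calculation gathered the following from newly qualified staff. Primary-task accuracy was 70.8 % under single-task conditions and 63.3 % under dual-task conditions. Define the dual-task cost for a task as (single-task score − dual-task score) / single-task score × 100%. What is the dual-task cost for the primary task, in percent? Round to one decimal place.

10.6

Cost = (70.8 − 63.3) / 70.8 × 100%
     = 7.5000 / 70.8 × 100% = 10.5932%.
≈ 10.6%.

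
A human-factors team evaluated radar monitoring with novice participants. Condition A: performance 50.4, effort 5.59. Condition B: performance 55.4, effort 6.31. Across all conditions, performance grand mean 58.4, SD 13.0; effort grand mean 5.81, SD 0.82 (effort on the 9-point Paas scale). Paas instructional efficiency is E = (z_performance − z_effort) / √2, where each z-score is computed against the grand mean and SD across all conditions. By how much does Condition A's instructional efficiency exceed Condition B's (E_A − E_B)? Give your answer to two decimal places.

Condition A: z_P = (50.4 − 58.4)/13.0 = -0.6154; z_E = (5.59 − 5.81)/0.82 = -0.2683; E_A = (-0.6154 − (-0.2683))/√2 = -0.2454.
Condition B: z_P = (55.4 − 58.4)/13.0 = -0.2308; z_E = (6.31 − 5.81)/0.82 = 0.6098; E_B = (-0.2308 − 0.6098)/√2 = -0.5944.
E_A − E_B = -0.2454 − (-0.5944) = 0.3490 ≈ 0.35.

0.35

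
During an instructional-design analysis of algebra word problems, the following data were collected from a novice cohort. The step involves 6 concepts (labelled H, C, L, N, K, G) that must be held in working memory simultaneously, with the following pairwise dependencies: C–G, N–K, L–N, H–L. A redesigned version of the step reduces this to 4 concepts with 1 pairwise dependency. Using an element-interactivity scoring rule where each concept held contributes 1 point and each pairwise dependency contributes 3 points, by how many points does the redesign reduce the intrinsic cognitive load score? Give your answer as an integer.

11

Original: 6 × 1 + 4 × 3 = 6 + 12 = 18.
Redesigned: 4 × 1 + 1 × 3 = 4 + 3 = 7.
Reduction = 18 − 7 = 11.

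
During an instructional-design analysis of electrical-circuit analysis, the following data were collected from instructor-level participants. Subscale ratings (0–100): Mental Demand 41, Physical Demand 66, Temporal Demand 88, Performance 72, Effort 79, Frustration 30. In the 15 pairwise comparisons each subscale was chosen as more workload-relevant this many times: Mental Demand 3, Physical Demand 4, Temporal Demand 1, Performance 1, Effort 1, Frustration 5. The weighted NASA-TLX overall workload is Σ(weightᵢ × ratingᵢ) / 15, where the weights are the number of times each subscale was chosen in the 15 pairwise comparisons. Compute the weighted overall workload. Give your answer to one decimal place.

51.7

The tallies are the weights (they sum to 15).
Weighted sum = 3·41 + 4·66 + 1·88 + 1·72 + 1·79 + 5·30
            = 123 + 264 + 88 + 72 + 79 + 150 = 776.
Overall workload = 776 / 15 = 51.7333 ≈ 51.7.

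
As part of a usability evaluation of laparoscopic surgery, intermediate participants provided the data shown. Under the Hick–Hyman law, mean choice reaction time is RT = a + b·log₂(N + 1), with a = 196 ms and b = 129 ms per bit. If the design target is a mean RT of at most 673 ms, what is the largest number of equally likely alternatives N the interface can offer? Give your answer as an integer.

Set 196 + 129·log₂(N + 1) ≤ 673.
log₂(N + 1) ≤ (673 − 196) / 129 = 3.6977.
N + 1 ≤ 2^3.6977 = 12.9753.
N ≤ 11.9753, so the largest integer N is 11.

11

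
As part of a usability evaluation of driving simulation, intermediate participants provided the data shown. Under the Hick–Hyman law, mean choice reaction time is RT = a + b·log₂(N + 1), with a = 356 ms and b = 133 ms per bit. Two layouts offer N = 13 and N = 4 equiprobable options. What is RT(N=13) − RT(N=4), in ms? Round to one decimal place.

RT(13) = 356 + 133·log₂(14) = 356 + 133·3.8074 = 862.3842 ms.
RT(4) = 356 + 133·log₂(5) = 356 + 133·2.3219 = 664.8127 ms.
Difference = 862.3842 − 664.8127 = 197.5715 ≈ 197.6 ms.

197.6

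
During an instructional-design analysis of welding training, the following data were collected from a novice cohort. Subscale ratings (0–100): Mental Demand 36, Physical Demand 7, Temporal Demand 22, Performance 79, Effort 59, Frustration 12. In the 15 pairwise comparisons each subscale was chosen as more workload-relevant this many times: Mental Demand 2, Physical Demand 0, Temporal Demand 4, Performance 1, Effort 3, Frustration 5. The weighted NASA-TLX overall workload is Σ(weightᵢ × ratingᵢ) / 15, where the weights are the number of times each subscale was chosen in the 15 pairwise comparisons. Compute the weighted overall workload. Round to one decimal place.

The tallies are the weights (they sum to 15).
Weighted sum = 2·36 + 0·7 + 4·22 + 1·79 + 3·59 + 5·12
            = 72 + 0 + 88 + 79 + 177 + 60 = 476.
Overall workload = 476 / 15 = 31.7333 ≈ 31.7.

31.7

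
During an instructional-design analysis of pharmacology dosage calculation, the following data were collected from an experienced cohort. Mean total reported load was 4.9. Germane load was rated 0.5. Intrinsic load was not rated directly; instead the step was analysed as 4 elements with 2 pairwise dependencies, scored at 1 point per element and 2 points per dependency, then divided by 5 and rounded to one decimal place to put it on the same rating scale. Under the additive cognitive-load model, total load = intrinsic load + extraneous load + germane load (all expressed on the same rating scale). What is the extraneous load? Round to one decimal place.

Intrinsic (element-interactivity): (4 × 1 + 2 × 2) / 5 = 8 / 5 = 1.6000 → 1.6.
extraneous load = total − intrinsic − germane
             = 4.9 − 1.6 − 0.5 = 2.8.

2.8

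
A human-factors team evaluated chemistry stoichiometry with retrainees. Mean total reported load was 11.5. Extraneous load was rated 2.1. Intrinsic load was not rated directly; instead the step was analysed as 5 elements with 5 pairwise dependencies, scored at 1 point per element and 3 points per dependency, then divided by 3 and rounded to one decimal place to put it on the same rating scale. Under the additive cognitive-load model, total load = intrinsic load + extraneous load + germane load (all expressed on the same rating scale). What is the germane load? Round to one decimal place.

Intrinsic (element-interactivity): (5 × 1 + 5 × 3) / 3 = 20 / 3 = 6.6667 → 6.7.
germane load = total − intrinsic − extraneous
             = 11.5 − 6.7 − 2.1 = 2.7.

2.7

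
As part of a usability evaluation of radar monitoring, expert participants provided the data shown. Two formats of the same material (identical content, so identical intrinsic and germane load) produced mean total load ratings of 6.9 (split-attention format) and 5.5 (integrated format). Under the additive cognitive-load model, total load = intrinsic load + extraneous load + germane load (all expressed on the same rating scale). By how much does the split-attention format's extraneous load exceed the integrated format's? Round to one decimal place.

Intrinsic and germane load are equal across formats, so the difference in total load equals the difference in extraneous load.
Extraneous-load difference = 6.9 − 5.5 = 1.4.

1.4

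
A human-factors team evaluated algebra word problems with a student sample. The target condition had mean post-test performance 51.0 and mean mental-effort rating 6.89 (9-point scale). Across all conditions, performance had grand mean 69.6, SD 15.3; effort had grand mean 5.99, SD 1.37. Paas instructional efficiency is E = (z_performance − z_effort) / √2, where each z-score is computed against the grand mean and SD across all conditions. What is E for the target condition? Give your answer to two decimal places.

z_performance = (51.0 − 69.6) / 15.3 = -18.6000 / 15.3 = -1.2157.
z_effort = (6.89 − 5.99) / 1.37 = 0.9000 / 1.37 = 0.6569.
z_P − z_E = -1.2157 − 0.6569 = -1.8726.
E = -1.8726 / √2 = -1.8726 / 1.41421 = -1.3241 ≈ -1.32.

-1.32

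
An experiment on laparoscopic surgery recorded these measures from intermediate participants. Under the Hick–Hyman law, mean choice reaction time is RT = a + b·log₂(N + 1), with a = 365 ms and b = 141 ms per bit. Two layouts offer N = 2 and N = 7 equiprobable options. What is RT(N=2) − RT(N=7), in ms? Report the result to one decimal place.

RT(2) = 365 + 141·log₂(3) = 365 + 141·1.5850 = 588.4850 ms.
RT(7) = 365 + 141·log₂(8) = 365 + 141·3.0000 = 788.0000 ms.
Difference = 588.4850 − 788.0000 = -199.5150 ≈ -199.5 ms.

-199.5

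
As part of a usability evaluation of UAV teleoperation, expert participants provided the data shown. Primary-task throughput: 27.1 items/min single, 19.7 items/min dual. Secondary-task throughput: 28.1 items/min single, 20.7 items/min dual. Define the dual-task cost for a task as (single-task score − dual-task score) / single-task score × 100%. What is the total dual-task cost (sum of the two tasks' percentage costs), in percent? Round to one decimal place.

Primary cost = (27.1 − 19.7) / 27.1 × 100% = 27.3063%.
Secondary cost = (28.1 − 20.7) / 28.1 × 100% = 26.3345%.
Total = 27.3063% + 26.3345% = 53.6408% ≈ 53.6%.

53.6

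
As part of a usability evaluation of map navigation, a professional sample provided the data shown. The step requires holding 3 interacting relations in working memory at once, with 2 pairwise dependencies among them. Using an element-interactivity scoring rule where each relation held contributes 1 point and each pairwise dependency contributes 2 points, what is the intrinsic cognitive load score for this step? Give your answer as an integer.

7

Element contribution: 3 × 1 = 3.
Interaction contribution: 2 × 2 = 4.
Intrinsic load = 3 + 4 = 7.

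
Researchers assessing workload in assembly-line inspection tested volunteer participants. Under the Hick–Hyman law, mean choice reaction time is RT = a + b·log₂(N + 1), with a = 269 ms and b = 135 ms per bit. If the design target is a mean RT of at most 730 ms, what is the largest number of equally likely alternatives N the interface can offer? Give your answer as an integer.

9

Set 269 + 135·log₂(N + 1) ≤ 730.
log₂(N + 1) ≤ (730 − 269) / 135 = 3.4148.
N + 1 ≤ 2^3.4148 = 10.6649.
N ≤ 9.6649, so the largest integer N is 9.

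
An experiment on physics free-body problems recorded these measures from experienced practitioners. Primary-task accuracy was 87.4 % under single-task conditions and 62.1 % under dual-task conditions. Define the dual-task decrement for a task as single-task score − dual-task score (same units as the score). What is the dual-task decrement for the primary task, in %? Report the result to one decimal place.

Decrement = 87.4 − 62.1 = 25.3000 % ≈ 25.3 %.

25.3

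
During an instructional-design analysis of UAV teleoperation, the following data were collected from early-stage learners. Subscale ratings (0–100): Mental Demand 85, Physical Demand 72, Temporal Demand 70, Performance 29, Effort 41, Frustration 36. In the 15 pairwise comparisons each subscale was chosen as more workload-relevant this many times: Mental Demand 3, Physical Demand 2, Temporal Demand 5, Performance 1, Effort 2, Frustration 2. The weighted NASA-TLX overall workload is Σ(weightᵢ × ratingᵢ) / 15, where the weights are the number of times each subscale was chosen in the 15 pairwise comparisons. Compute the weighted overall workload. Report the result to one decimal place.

The tallies are the weights (they sum to 15).
Weighted sum = 3·85 + 2·72 + 5·70 + 1·29 + 2·41 + 2·36
            = 255 + 144 + 350 + 29 + 82 + 72 = 932.
Overall workload = 932 / 15 = 62.1333 ≈ 62.1.

62.1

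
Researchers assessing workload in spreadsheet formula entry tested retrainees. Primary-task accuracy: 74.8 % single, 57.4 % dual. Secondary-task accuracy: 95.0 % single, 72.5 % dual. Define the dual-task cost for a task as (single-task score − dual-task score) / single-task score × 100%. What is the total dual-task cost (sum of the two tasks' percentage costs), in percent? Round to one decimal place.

Primary cost = (74.8 − 57.4) / 74.8 × 100% = 23.2620%.
Secondary cost = (95.0 − 72.5) / 95.0 × 100% = 23.6842%.
Total = 23.2620% + 23.6842% = 46.9462% ≈ 46.9%.

46.9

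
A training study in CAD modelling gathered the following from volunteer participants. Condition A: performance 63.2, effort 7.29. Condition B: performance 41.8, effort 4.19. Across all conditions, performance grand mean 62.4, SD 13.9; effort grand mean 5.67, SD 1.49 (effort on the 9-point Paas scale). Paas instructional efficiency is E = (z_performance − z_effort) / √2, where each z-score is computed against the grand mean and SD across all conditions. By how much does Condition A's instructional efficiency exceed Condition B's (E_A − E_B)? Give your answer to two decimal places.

-0.38

Condition A: z_P = (63.2 − 62.4)/13.9 = 0.0576; z_E = (7.29 − 5.67)/1.49 = 1.0872; E_A = (0.0576 − 1.0872)/√2 = -0.7280.
Condition B: z_P = (41.8 − 62.4)/13.9 = -1.4820; z_E = (4.19 − 5.67)/1.49 = -0.9933; E_B = (-1.4820 − (-0.9933))/√2 = -0.3456.
E_A − E_B = -0.7280 − (-0.3456) = -0.3824 ≈ -0.38.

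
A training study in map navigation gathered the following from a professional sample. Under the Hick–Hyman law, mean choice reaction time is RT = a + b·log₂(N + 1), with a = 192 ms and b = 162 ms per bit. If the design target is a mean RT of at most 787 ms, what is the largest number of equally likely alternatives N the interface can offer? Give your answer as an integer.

Set 192 + 162·log₂(N + 1) ≤ 787.
log₂(N + 1) ≤ (787 − 192) / 162 = 3.6728.
N + 1 ≤ 2^3.6728 = 12.7533.
N ≤ 11.7533, so the largest integer N is 11.

11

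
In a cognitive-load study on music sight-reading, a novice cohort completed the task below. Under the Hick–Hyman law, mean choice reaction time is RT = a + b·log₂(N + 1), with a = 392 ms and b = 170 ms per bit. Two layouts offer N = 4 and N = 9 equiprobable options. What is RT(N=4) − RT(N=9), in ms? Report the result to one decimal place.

RT(4) = 392 + 170·log₂(5) = 392 + 170·2.3219 = 786.7230 ms.
RT(9) = 392 + 170·log₂(10) = 392 + 170·3.3219 = 956.7230 ms.
Difference = 786.7230 − 956.7230 = -170.0000 ≈ -170.0 ms.

-170.0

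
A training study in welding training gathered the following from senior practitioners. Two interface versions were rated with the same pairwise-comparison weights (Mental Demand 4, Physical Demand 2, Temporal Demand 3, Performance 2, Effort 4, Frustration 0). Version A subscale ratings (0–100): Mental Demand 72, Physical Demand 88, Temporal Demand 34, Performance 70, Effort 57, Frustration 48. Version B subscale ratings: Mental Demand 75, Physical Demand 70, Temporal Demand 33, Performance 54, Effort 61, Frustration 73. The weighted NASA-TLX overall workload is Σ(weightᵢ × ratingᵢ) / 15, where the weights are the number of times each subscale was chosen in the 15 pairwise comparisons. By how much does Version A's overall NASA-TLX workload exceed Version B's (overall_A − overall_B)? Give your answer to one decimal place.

Version A weighted sum = 4·72 + 2·88 + 3·34 + 2·70 + 4·57 + 0·48 = 288 + 176 + 102 + 140 + 228 + 0 = 934; overall_A = 934/15 = 62.2667.
Version B weighted sum = 4·75 + 2·70 + 3·33 + 2·54 + 4·61 + 0·73 = 300 + 140 + 99 + 108 + 244 + 0 = 891; overall_B = 891/15 = 59.4000.
Difference = 62.2667 − 59.4000 = 2.8667 ≈ 2.9.

2.9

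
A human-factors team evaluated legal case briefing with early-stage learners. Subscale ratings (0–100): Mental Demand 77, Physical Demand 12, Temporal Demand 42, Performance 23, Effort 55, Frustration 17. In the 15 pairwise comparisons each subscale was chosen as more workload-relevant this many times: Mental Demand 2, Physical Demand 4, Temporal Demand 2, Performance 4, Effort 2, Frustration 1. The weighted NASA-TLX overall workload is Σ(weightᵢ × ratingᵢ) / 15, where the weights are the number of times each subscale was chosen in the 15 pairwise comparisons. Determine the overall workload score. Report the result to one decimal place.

33.7

The tallies are the weights (they sum to 15).
Weighted sum = 2·77 + 4·12 + 2·42 + 4·23 + 2·55 + 1·17
            = 154 + 48 + 84 + 92 + 110 + 17 = 505.
Overall workload = 505 / 15 = 33.6667 ≈ 33.7.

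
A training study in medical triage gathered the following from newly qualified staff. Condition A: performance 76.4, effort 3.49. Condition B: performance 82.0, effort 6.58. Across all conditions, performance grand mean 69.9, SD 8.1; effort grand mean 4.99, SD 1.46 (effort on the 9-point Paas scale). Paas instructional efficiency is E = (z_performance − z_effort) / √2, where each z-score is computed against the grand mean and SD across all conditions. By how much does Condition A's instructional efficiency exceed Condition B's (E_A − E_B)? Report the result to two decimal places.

1.01

Condition A: z_P = (76.4 − 69.9)/8.1 = 0.8025; z_E = (3.49 − 4.99)/1.46 = -1.0274; E_A = (0.8025 − (-1.0274))/√2 = 1.2939.
Condition B: z_P = (82.0 − 69.9)/8.1 = 1.4938; z_E = (6.58 − 4.99)/1.46 = 1.0890; E_B = (1.4938 − 1.0890)/√2 = 0.2862.
E_A − E_B = 1.2939 − 0.2862 = 1.0077 ≈ 1.01.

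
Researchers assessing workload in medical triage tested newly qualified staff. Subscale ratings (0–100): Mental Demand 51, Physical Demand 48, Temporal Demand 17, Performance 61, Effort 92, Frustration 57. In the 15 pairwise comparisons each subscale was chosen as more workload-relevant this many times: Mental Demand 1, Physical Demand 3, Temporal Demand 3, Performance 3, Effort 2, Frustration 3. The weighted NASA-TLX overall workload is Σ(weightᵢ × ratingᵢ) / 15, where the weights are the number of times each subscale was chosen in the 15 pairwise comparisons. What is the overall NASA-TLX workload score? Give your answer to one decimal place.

The tallies are the weights (they sum to 15).
Weighted sum = 1·51 + 3·48 + 3·17 + 3·61 + 2·92 + 3·57
            = 51 + 144 + 51 + 183 + 184 + 171 = 784.
Overall workload = 784 / 15 = 52.2667 ≈ 52.3.

52.3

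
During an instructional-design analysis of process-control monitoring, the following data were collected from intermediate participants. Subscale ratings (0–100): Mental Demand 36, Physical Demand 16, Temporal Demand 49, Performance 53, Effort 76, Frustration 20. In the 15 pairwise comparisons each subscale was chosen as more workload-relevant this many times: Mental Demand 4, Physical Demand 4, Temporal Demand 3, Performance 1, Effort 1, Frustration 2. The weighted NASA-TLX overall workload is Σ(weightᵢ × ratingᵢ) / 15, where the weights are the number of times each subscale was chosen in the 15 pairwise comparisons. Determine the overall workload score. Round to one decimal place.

The tallies are the weights (they sum to 15).
Weighted sum = 4·36 + 4·16 + 3·49 + 1·53 + 1·76 + 2·20
            = 144 + 64 + 147 + 53 + 76 + 40 = 524.
Overall workload = 524 / 15 = 34.9333 ≈ 34.9.

34.9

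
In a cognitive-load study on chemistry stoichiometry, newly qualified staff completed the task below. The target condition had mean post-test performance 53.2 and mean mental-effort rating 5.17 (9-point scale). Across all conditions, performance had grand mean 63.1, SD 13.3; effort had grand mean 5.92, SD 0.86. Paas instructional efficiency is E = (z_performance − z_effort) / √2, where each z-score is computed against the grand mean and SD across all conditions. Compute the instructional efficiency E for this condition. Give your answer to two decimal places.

z_performance = (53.2 − 63.1) / 13.3 = -9.9000 / 13.3 = -0.7444.
z_effort = (5.17 − 5.92) / 0.86 = -0.7500 / 0.86 = -0.8721.
z_P − z_E = -0.7444 − (-0.8721) = 0.1277.
E = 0.1277 / √2 = 0.1277 / 1.41421 = 0.0903 ≈ 0.09.

0.09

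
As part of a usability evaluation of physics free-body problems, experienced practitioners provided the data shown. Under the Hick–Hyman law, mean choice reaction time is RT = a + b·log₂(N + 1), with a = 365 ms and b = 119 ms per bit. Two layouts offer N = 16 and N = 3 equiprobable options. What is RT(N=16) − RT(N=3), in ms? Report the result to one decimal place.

RT(16) = 365 + 119·log₂(17) = 365 + 119·4.0875 = 851.4125 ms.
RT(3) = 365 + 119·log₂(4) = 365 + 119·2.0000 = 603.0000 ms.
Difference = 851.4125 − 603.0000 = 248.4125 ≈ 248.4 ms.

248.4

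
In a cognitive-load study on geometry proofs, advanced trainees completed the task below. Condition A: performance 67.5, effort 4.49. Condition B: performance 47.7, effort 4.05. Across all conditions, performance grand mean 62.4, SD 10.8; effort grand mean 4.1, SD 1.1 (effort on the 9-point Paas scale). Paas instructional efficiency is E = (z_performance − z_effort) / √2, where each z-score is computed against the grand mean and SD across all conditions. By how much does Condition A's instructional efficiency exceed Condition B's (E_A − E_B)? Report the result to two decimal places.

Condition A: z_P = (67.5 − 62.4)/10.8 = 0.4722; z_E = (4.49 − 4.1)/1.1 = 0.3545; E_A = (0.4722 − 0.3545)/√2 = 0.0832.
Condition B: z_P = (47.7 − 62.4)/10.8 = -1.3611; z_E = (4.05 − 4.1)/1.1 = -0.0455; E_B = (-1.3611 − (-0.0455))/√2 = -0.9303.
E_A − E_B = 0.0832 − (-0.9303) = 1.0135 ≈ 1.01.

1.01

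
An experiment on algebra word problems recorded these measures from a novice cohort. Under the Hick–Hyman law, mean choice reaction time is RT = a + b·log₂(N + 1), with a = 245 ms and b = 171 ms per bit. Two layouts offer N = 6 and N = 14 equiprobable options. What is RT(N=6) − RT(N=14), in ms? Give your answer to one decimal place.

RT(6) = 245 + 171·log₂(7) = 245 + 171·2.8074 = 725.0654 ms.
RT(14) = 245 + 171·log₂(15) = 245 + 171·3.9069 = 913.0799 ms.
Difference = 725.0654 − 913.0799 = -188.0145 ≈ -188.0 ms.

-188.0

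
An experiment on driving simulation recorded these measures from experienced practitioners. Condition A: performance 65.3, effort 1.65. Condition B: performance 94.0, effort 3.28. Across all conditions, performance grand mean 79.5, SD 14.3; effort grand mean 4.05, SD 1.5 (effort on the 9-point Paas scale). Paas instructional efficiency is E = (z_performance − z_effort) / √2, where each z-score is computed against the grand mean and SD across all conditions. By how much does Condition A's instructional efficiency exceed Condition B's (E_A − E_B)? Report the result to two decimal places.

Condition A: z_P = (65.3 − 79.5)/14.3 = -0.9930; z_E = (1.65 − 4.05)/1.5 = -1.6000; E_A = (-0.9930 − (-1.6000))/√2 = 0.4292.
Condition B: z_P = (94.0 − 79.5)/14.3 = 1.0140; z_E = (3.28 − 4.05)/1.5 = -0.5133; E_B = (1.0140 − (-0.5133))/√2 = 1.0800.
E_A − E_B = 0.4292 − 1.0800 = -0.6508 ≈ -0.65.

-0.65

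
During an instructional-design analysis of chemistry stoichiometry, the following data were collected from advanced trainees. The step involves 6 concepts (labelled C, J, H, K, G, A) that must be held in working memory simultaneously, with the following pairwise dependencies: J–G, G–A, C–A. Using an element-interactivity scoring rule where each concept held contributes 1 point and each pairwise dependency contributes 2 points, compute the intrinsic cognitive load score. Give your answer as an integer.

Count of concepts held simultaneously: 6.
Count of pairwise dependencies listed: 3.
Element contribution: 6 × 1 = 6.
Interaction contribution: 3 × 2 = 6.
Intrinsic load = 6 + 6 = 12.

12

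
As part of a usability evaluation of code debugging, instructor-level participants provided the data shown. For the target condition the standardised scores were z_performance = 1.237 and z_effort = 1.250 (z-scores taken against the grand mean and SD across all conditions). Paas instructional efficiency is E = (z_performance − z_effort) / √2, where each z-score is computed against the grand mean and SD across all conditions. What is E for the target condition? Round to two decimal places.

-0.01

z_P − z_E = 1.237 − 1.250 = -0.0130.
E = -0.0130 / √2 = -0.0130 / 1.41421 = -0.0092 ≈ -0.01.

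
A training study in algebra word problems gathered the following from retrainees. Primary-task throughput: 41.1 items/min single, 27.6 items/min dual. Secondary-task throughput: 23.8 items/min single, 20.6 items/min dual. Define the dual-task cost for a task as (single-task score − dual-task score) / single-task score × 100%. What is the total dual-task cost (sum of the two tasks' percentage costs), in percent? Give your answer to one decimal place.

46.3

Primary cost = (41.1 − 27.6) / 41.1 × 100% = 32.8467%.
Secondary cost = (23.8 − 20.6) / 23.8 × 100% = 13.4454%.
Total = 32.8467% + 13.4454% = 46.2921% ≈ 46.3%.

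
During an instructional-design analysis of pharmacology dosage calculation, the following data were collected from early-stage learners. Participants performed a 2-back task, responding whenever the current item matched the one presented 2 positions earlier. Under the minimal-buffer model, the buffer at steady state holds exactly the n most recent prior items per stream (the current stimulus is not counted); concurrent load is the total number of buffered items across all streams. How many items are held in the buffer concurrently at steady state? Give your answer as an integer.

The buffer holds the 2 most recent prior items.
Steady-state concurrent load = 2 items.

2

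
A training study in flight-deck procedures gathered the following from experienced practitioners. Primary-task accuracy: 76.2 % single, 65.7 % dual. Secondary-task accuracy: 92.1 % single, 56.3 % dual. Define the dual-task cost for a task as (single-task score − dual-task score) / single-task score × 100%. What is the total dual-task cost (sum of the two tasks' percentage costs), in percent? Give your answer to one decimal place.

52.7

Primary cost = (76.2 − 65.7) / 76.2 × 100% = 13.7795%.
Secondary cost = (92.1 − 56.3) / 92.1 × 100% = 38.8708%.
Total = 13.7795% + 38.8708% = 52.6503% ≈ 52.7%.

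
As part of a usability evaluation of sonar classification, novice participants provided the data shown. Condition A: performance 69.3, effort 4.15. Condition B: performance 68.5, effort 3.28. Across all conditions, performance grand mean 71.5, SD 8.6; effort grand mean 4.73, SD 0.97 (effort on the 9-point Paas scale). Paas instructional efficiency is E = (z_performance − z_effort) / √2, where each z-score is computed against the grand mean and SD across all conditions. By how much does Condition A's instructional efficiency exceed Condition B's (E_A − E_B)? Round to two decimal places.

-0.57

Condition A: z_P = (69.3 − 71.5)/8.6 = -0.2558; z_E = (4.15 − 4.73)/0.97 = -0.5979; E_A = (-0.2558 − (-0.5979))/√2 = 0.2419.
Condition B: z_P = (68.5 − 71.5)/8.6 = -0.3488; z_E = (3.28 − 4.73)/0.97 = -1.4948; E_B = (-0.3488 − (-1.4948))/√2 = 0.8103.
E_A − E_B = 0.2419 − 0.8103 = -0.5684 ≈ -0.57.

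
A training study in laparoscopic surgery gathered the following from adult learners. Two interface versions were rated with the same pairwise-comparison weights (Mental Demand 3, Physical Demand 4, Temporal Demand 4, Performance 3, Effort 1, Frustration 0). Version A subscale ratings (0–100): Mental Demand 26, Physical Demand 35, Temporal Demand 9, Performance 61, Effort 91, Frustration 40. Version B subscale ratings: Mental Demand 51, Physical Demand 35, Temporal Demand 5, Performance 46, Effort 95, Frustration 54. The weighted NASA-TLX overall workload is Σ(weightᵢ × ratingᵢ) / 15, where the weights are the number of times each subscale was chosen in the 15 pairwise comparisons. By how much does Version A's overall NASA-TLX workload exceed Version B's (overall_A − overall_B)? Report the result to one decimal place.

Version A weighted sum = 3·26 + 4·35 + 4·9 + 3·61 + 1·91 + 0·40 = 78 + 140 + 36 + 183 + 91 + 0 = 528; overall_A = 528/15 = 35.2000.
Version B weighted sum = 3·51 + 4·35 + 4·5 + 3·46 + 1·95 + 0·54 = 153 + 140 + 20 + 138 + 95 + 0 = 546; overall_B = 546/15 = 36.4000.
Difference = 35.2000 − 36.4000 = -1.2000 ≈ -1.2.

-1.2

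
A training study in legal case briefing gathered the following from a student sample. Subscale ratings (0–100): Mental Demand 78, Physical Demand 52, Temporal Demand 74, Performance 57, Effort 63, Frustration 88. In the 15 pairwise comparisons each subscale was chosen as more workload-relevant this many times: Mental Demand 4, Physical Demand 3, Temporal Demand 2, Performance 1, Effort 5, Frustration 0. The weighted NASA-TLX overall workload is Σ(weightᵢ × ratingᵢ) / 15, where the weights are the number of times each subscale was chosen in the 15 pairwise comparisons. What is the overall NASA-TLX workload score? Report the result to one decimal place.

65.9

The tallies are the weights (they sum to 15).
Weighted sum = 4·78 + 3·52 + 2·74 + 1·57 + 5·63 + 0·88
            = 312 + 156 + 148 + 57 + 315 + 0 = 988.
Overall workload = 988 / 15 = 65.8667 ≈ 65.9.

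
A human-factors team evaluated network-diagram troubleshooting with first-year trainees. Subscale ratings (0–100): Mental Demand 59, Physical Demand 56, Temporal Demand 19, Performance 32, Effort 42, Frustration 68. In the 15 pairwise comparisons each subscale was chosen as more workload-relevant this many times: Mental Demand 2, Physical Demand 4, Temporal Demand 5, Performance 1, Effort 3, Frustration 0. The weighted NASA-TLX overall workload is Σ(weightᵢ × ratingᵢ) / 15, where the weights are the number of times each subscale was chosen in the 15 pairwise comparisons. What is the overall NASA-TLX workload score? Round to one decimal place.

39.7

The tallies are the weights (they sum to 15).
Weighted sum = 2·59 + 4·56 + 5·19 + 1·32 + 3·42 + 0·68
            = 118 + 224 + 95 + 32 + 126 + 0 = 595.
Overall workload = 595 / 15 = 39.6667 ≈ 39.7.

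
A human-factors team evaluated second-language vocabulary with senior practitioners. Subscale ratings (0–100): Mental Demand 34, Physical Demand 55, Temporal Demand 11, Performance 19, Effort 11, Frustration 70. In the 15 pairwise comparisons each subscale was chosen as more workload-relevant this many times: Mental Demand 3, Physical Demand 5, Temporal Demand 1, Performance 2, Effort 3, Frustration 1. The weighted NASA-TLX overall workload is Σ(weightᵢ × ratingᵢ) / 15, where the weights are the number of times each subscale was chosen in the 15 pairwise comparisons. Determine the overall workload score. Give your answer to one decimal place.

The tallies are the weights (they sum to 15).
Weighted sum = 3·34 + 5·55 + 1·11 + 2·19 + 3·11 + 1·70
            = 102 + 275 + 11 + 38 + 33 + 70 = 529.
Overall workload = 529 / 15 = 35.2667 ≈ 35.3.

35.3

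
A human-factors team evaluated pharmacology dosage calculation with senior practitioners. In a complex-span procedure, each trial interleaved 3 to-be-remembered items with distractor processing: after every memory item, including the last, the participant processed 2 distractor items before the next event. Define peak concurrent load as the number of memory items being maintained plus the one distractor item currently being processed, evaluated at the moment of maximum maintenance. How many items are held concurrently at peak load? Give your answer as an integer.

4

Maintenance is greatest during the distractor(s) after memory item 3: all 3 memory items are being held.
One distractor item is concurrently being processed.
Peak concurrent load = 3 + 1 = 4 items.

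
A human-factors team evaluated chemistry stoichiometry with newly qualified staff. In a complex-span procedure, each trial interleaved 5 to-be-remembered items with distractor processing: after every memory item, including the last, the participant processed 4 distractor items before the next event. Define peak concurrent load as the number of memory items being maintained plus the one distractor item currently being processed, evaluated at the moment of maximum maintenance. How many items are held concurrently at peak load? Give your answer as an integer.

Maintenance is greatest during the distractor(s) after memory item 5: all 5 memory items are being held.
One distractor item is concurrently being processed.
Peak concurrent load = 5 + 1 = 6 items.

6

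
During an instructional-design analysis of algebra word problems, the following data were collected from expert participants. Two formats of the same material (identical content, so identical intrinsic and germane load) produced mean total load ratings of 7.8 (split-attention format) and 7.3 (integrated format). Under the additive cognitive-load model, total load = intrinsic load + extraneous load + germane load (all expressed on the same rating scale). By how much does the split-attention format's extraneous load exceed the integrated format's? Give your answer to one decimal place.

0.5

Intrinsic and germane load are equal across formats, so the difference in total load equals the difference in extraneous load.
Extraneous-load difference = 7.8 − 7.3 = 0.5.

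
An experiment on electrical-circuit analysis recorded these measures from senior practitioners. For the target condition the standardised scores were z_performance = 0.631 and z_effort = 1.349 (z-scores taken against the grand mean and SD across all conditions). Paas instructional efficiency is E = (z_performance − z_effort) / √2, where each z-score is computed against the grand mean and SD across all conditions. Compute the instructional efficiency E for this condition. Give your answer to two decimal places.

z_P − z_E = 0.631 − 1.349 = -0.7180.
E = -0.7180 / √2 = -0.7180 / 1.41421 = -0.5077 ≈ -0.51.

-0.51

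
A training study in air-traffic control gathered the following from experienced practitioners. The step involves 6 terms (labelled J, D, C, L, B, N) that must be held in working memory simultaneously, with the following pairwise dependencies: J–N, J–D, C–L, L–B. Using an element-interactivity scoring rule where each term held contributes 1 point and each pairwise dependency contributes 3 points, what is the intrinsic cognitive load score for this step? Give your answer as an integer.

18

Count of terms held simultaneously: 6.
Count of pairwise dependencies listed: 4.
Element contribution: 6 × 1 = 6.
Interaction contribution: 4 × 3 = 12.
Intrinsic load = 6 + 12 = 18.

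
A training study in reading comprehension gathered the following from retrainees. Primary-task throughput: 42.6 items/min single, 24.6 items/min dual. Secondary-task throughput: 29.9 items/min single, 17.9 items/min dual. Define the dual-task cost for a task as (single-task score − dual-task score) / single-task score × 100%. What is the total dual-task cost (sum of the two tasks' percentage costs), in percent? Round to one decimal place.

Primary cost = (42.6 − 24.6) / 42.6 × 100% = 42.2535%.
Secondary cost = (29.9 − 17.9) / 29.9 × 100% = 40.1338%.
Total = 42.2535% + 40.1338% = 82.3873% ≈ 82.4%.

82.4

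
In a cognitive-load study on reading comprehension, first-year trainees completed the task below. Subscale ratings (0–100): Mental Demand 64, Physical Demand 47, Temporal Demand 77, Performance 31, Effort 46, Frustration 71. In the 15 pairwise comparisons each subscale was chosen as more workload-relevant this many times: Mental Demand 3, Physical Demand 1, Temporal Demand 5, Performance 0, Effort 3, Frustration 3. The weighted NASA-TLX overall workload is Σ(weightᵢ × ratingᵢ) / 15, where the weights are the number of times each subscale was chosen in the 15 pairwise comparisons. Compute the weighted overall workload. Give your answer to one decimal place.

The tallies are the weights (they sum to 15).
Weighted sum = 3·64 + 1·47 + 5·77 + 0·31 + 3·46 + 3·71
            = 192 + 47 + 385 + 0 + 138 + 213 = 975.
Overall workload = 975 / 15 = 65.0000 ≈ 65.0.

65.0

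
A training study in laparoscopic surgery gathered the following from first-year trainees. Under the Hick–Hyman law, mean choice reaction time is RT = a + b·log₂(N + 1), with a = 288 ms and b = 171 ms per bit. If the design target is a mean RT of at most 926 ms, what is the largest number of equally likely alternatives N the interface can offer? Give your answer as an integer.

Set 288 + 171·log₂(N + 1) ≤ 926.
log₂(N + 1) ≤ (926 − 288) / 171 = 3.7310.
N + 1 ≤ 2^3.7310 = 13.2783.
N ≤ 12.2783, so the largest integer N is 12.

12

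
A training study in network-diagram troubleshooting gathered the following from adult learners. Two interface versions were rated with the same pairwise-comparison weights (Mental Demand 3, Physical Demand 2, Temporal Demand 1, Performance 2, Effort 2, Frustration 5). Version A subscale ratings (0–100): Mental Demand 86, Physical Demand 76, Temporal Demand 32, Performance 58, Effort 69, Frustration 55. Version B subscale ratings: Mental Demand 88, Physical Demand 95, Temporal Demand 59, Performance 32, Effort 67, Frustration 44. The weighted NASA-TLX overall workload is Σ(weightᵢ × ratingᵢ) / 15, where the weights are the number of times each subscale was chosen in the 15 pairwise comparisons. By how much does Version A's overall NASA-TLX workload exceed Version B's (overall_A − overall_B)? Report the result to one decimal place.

2.7

Version A weighted sum = 3·86 + 2·76 + 1·32 + 2·58 + 2·69 + 5·55 = 258 + 152 + 32 + 116 + 138 + 275 = 971; overall_A = 971/15 = 64.7333.
Version B weighted sum = 3·88 + 2·95 + 1·59 + 2·32 + 2·67 + 5·44 = 264 + 190 + 59 + 64 + 134 + 220 = 931; overall_B = 931/15 = 62.0667.
Difference = 64.7333 − 62.0667 = 2.6666 ≈ 2.7.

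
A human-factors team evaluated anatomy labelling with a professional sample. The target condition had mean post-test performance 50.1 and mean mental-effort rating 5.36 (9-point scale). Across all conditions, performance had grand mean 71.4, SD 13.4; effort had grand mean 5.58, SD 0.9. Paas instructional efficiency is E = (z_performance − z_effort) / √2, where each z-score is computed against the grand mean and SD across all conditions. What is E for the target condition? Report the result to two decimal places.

z_performance = (50.1 − 71.4) / 13.4 = -21.3000 / 13.4 = -1.5896.
z_effort = (5.36 − 5.58) / 0.9 = -0.2200 / 0.9 = -0.2444.
z_P − z_E = -1.5896 − (-0.2444) = -1.3452.
E = -1.3452 / √2 = -1.3452 / 1.41421 = -0.9512 ≈ -0.95.

-0.95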